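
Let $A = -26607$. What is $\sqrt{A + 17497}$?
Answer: $i \sqrt{9110} \approx 95.446 i$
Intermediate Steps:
$\sqrt{A + 17497} = \sqrt{-26607 + 17497} = \sqrt{-9110} = i \sqrt{9110}$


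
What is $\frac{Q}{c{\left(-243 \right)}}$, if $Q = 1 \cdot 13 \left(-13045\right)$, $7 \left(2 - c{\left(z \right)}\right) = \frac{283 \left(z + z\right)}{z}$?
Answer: $\frac{1187095}{552} \approx 2150.5$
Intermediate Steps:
$c{\left(z \right)} = - \frac{552}{7}$ ($c{\left(z \right)} = 2 - \frac{283 \left(z + z\right) \frac{1}{z}}{7} = 2 - \frac{283 \cdot 2 z \frac{1}{z}}{7} = 2 - \frac{566 z \frac{1}{z}}{7} = 2 - \frac{566}{7} = - \frac{552}{7}$)
$Q = -169585$ ($Q = 13 \left(-13045\right) = -169585$)
$\frac{Q}{c{\left(-243 \right)}} = - \frac{169585}{- \frac{552}{7}} = \left(-169585\right) \left(- \frac{7}{552}\right) = \frac{1187095}{552}$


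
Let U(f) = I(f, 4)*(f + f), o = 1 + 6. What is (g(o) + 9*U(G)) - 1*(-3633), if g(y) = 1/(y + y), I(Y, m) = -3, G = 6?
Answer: 46327/14 ≈ 3309.1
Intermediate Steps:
o = 7
U(f) = -6*f (U(f) = -3*(f + f) = -6*f)
g(y) = 1/(2*y)
(g(o) + 9*U(G)) - 1*(-3633) = ((1/2)/7 + 9*(-6*6)) - 1*(-3633) = ((1/2)*(1/7) + 9*(-36)) + 3633 = (1/14 - 324) + 3633 = -4535/14 + 3633 = 46327/14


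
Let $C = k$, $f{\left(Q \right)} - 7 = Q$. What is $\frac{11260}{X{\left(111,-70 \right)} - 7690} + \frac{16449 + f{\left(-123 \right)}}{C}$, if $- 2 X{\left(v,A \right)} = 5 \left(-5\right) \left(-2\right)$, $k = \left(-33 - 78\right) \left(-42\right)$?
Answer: $\frac{14702995}{7193466} \approx 2.0439$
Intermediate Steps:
$f{\left(Q \right)} = 7 + Q$
$k = 4662$ ($k = \left(-111\right) \left(-42\right) = 4662$)
$C = 4662$
$X{\left(v,A \right)} = -25$ ($X{\left(v,A \right)} = - \frac{5 \left(-5\right) \left(-2\right)}{2} = - \frac{\left(-25\right) \left(-2\right)}{2} = \left(- \frac{1}{2}\right) 50 = -25$)
$\frac{11260}{X{\left(111,-70 \right)} - 7690} + \frac{16449 + f{\left(-123 \right)}}{C} = \frac{11260}{-25 - 7690} + \frac{16449 + \left(7 - 123\right)}{4662} = \frac{11260}{-25 - 7690} + \left(16449 - 116\right) \frac{1}{4662} = \frac{11260}{-7715} + 16333 \cdot \frac{1}{4662} = 11260 \left(- \frac{1}{7715}\right) + \frac{16333}{4662} = - \frac{2252}{1543} + \frac{16333}{4662} = \frac{14702995}{7193466}$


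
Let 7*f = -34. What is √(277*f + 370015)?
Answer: 3*√2007201/7 ≈ 607.18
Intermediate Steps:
f = -34/7 (f = (⅐)*(-34) = -34/7 ≈ -4.8571)
√(277*f + 370015) = √(277*(-34/7) + 370015) = √(-9418/7 + 370015) = √(2580687/7) = 3*√2007201/7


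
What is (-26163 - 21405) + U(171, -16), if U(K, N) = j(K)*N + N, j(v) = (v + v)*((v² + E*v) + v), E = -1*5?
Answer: -156311488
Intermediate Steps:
E = -5
j(v) = 2*v*(v² - 4*v) (j(v) = (v + v)*((v² - 5*v) + v) = (2*v)*(v² - 4*v) = 2*v*(v² - 4*v))
U(K, N) = N + 2*N*K²*(-4 + K) (U(K, N) = (2*K²*(-4 + K))*N + N = 2*N*K²*(-4 + K) + N = N + 2*N*K²*(-4 + K))
(-26163 - 21405) + U(171, -16) = (-26163 - 21405) - 16*(1 + 2*171²*(-4 + 171)) = -47568 - 16*(1 + 2*29241*167) = -47568 - 16*(1 + 9766494) = -47568 - 16*9766495 = -47568 - 156263920 = -156311488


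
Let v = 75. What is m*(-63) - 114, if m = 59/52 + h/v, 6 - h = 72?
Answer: -169053/1300 ≈ -130.04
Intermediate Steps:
h = -66 (h = 6 - 1*72 = 6 - 72 = -66)
m = 331/1300 (m = 59/52 - 66/75 = 59*(1/52) - 66*1/75 = 59/52 - 22/25 = 331/1300 ≈ 0.25462)
m*(-63) - 114 = (331/1300)*(-63) - 114 = -20853/1300 - 114 = -169053/1300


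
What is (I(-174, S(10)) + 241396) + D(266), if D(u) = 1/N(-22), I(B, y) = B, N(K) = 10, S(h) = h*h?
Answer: 2412221/10 ≈ 2.4122e+5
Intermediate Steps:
S(h) = h²
D(u) = ⅒ (D(u) = 1/10 = ⅒)
(I(-174, S(10)) + 241396) + D(266) = (-174 + 241396) + ⅒ = 241222 + ⅒ = 2412221/10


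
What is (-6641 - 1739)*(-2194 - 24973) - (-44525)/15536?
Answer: 3536917415085/15536 ≈ 2.2766e+8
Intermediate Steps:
(-6641 - 1739)*(-2194 - 24973) - (-44525)/15536 = -8380*(-27167) - (-44525)/15536 = 227659460 - 1*(-44525/15536) = 227659460 + 44525/15536 = 3536917415085/15536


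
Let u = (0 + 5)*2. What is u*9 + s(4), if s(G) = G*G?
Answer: 106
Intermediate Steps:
s(G) = G²
u = 10 (u = 5*2 = 10)
u*9 + s(4) = 10*9 + 4² = 90 + 16 = 106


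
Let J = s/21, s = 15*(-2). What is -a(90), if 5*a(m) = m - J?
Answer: -128/7 ≈ -18.286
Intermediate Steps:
s = -30
J = -10/7 (J = -30/21 = -30*1/21 = -10/7 ≈ -1.4286)
a(m) = 2/7 + m/5 (a(m) = (m - 1*(-10/7))/5 = (m + 10/7)/5 = (10/7 + m)/5 = 2/7 + m/5)
-a(90) = -(2/7 + (1/5)*90) = -(2/7 + 18) = -1*128/7 = -128/7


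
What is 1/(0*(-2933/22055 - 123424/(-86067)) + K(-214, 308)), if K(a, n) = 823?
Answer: 1/823 ≈ 0.0012151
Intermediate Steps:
1/(0*(-2933/22055 - 123424/(-86067)) + K(-214, 308)) = 1/(0*(-2933/22055 - 123424/(-86067)) + 823) = 1/(0*(-2933*1/22055 - 123424*(-1/86067)) + 823) = 1/(0*(-2933/22055 + 123424/86067) + 823) = 1/(0*(2469681809/1898207685) + 823) = 1/(0 + 823) = 1/823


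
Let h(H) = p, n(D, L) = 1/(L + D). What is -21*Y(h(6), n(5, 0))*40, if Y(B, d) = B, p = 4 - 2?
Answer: -1680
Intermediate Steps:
n(D, L) = 1/(D + L)
p = 2
h(H) = 2
-21*Y(h(6), n(5, 0))*40 = -21*2*40 = -42*40 = -1680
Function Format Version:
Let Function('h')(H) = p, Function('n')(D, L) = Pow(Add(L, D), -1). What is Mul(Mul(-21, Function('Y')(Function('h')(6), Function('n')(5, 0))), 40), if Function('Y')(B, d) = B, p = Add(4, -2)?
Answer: -1680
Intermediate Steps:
Function('n')(D, L) = Pow(Add(D, L), -1)
p = 2
Function('h')(H) = 2
Mul(Mul(-21, Function('Y')(Function('h')(6), Function('n')(5, 0))), 40) = Mul(Mul(-21, 2), 40) = Mul(-42, 40) = -1680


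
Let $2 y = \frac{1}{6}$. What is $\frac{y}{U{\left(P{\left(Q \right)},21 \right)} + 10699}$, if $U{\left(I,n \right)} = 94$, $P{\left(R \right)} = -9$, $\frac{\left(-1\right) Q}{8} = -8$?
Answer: $\frac{1}{129516} \approx 7.7211 \cdot 10^{-6}$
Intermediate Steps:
$Q = 64$ ($Q = \left(-8\right) \left(-8\right) = 64$)
$y = \frac{1}{12}$ ($y = \frac{1}{2 \cdot 6} = \frac{1}{2} \cdot \frac{1}{6} = \frac{1}{12} \approx 0.083333$)
$\frac{y}{U{\left(P{\left(Q \right)},21 \right)} + 10699} = \frac{1}{12 \left(94 + 10699\right)} = \frac{1}{12 \cdot 10793} = \frac{1}{12} \cdot \frac{1}{10793} = \frac{1}{129516}$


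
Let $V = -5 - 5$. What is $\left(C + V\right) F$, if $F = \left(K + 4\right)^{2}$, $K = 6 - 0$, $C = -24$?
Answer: $-3400$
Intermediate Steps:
$K = 6$ ($K = 6 + 0 = 6$)
$V = -10$ ($V = -5 - 5 = -10$)
$F = 100$ ($F = \left(6 + 4\right)^{2} = 10^{2} = 100$)
$\left(C + V\right) F = \left(-24 - 10\right) 100 = \left(-34\right) 100 = -3400$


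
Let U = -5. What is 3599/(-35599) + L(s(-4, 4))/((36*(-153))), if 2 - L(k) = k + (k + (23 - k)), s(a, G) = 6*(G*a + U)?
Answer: -7853729/65359764 ≈ -0.12016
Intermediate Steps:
s(a, G) = -30 + 6*G*a (s(a, G) = 6*(G*a - 5) = 6*(-5 + G*a) = -30 + 6*G*a)
L(k) = -21 - k (L(k) = 2 - (k + (k + (23 - k))) = 2 - (k + 23) = 2 - (23 + k) = 2 + (-23 - k) = -21 - k)
3599/(-35599) + L(s(-4, 4))/((36*(-153))) = 3599/(-35599) + (-21 - (-30 + 6*4*(-4)))/((36*(-153))) = 3599*(-1/35599) + (-21 - (-30 - 96))/(-5508) = -3599/35599 + (-21 - 1*(-126))*(-1/5508) = -3599/35599 + (-21 + 126)*(-1/5508) = -3599/35599 + 105*(-1/5508) = -3599/35599 - 35/1836 = -7853729/65359764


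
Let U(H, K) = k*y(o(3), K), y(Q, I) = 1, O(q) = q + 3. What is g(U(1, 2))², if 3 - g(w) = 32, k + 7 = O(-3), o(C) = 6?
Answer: 841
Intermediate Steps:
O(q) = 3 + q
k = -7 (k = -7 + (3 - 3) = -7 + 0 = -7)
U(H, K) = -7 (U(H, K) = -7*1 = -7)
g(w) = -29 (g(w) = 3 - 1*32 = 3 - 32 = -29)
g(U(1, 2))² = (-29)² = 841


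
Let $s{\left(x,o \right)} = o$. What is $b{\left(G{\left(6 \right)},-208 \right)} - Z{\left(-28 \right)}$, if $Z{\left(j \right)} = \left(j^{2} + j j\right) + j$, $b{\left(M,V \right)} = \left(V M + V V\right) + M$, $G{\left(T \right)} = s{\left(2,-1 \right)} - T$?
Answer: $43173$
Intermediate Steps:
$G{\left(T \right)} = -1 - T$
$b{\left(M,V \right)} = M + V^{2} + M V$ ($b{\left(M,V \right)} = \left(M V + V^{2}\right) + M = \left(V^{2} + M V\right) + M = M + V^{2} + M V$)
$Z{\left(j \right)} = j + 2 j^{2}$ ($Z{\left(j \right)} = \left(j^{2} + j^{2}\right) + j = 2 j^{2} + j = j + 2 j^{2}$)
$b{\left(G{\left(6 \right)},-208 \right)} - Z{\left(-28 \right)} = \left(\left(-1 - 6\right) + \left(-208\right)^{2} + \left(-1 - 6\right) \left(-208\right)\right) - - 28 \left(1 + 2 \left(-28\right)\right) = \left(\left(-1 - 6\right) + 43264 + \left(-1 - 6\right) \left(-208\right)\right) - - 28 \left(1 - 56\right) = \left(-7 + 43264 - -1456\right) - \left(-28\right) \left(-55\right) = \left(-7 + 43264 + 1456\right) - 1540 = 44713 - 1540 = 43173$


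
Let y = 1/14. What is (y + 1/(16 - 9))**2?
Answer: 9/196 ≈ 0.045918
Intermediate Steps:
y = 1/14 ≈ 0.071429
(y + 1/(16 - 9))**2 = (1/14 + 1/(16 - 9))**2 = (1/14 + 1/7)**2 = (3/14)**2 = 9/196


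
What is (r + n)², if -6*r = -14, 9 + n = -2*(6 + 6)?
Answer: 8464/9 ≈ 940.44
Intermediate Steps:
n = -33 (n = -9 - 2*(6 + 6) = -9 - 2*12 = -9 - 24 = -33)
r = 7/3 (r = -⅙*(-14) = 7/3 ≈ 2.3333)
(r + n)² = (7/3 - 33)² = (-92/3)² = 8464/9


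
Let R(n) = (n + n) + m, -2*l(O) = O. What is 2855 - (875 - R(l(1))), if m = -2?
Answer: 1977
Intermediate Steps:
l(O) = -O/2
R(n) = -2 + 2*n (R(n) = (n + n) - 2 = 2*n - 2 = -2 + 2*n)
2855 - (875 - R(l(1))) = 2855 - (875 - (-2 + 2*(-1/2*1))) = 2855 - (875 - (-2 + 2*(-1/2))) = 2855 - (875 - (-2 - 1)) = 2855 - (875 - 1*(-3)) = 2855 - (875 + 3) = 2855 - 1*878 = 2855 - 878 = 1977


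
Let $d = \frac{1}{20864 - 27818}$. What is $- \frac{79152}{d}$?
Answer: $550423008$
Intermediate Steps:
$d = - \frac{1}{6954}$ ($d = \frac{1}{-6954} = - \frac{1}{6954} \approx -0.0001438$)
$- \frac{79152}{d} = - \frac{79152}{- \frac{1}{6954}} = \left(-79152\right) \left(-6954\right) = 550423008$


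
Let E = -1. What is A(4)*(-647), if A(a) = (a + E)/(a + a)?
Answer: -1941/8 ≈ -242.63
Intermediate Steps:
A(a) = (-1 + a)/(2*a) (A(a) = (a - 1)/(a + a) = (-1 + a)/((2*a)) = (-1 + a)*(1/(2*a)) = (-1 + a)/(2*a))
A(4)*(-647) = ((½)*(-1 + 4)/4)*(-647) = ((½)*(¼)*3)*(-647) = (3/8)*(-647) = -1941/8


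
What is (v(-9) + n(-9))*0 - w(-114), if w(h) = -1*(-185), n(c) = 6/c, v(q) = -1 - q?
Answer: -185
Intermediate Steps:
w(h) = 185
(v(-9) + n(-9))*0 - w(-114) = ((-1 - 1*(-9)) + 6/(-9))*0 - 1*185 = ((-1 + 9) + 6*(-1/9))*0 - 185 = (8 - 2/3)*0 - 185 = (22/3)*0 - 185 = 0 - 185 = -185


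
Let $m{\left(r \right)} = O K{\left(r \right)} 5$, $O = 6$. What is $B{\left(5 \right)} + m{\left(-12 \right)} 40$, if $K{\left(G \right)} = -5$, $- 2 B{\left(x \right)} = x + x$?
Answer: $-6005$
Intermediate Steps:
$B{\left(x \right)} = - x$ ($B{\left(x \right)} = - \frac{x + x}{2} = - \frac{2 x}{2} = - x$)
$m{\left(r \right)} = -150$ ($m{\left(r \right)} = 6 \left(-5\right) 5 = \left(-30\right) 5 = -150$)
$B{\left(5 \right)} + m{\left(-12 \right)} 40 = \left(-1\right) 5 - 6000 = -5 - 6000 = -6005$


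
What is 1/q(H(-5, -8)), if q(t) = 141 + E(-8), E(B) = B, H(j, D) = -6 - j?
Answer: 1/133 ≈ 0.0075188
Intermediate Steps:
q(t) = 133 (q(t) = 141 - 8 = 133)
1/q(H(-5, -8)) = 1/133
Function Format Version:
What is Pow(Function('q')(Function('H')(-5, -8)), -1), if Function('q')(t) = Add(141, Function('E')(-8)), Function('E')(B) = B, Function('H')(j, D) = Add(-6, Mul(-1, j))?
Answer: Rational(1, 133) ≈ 0.0075188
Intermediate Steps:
Function('q')(t) = 133 (Function('q')(t) = Add(141, -8) = 133)
Pow(Function('q')(Function('H')(-5, -8)), -1) = Pow(133, -1) = Rational(1, 133)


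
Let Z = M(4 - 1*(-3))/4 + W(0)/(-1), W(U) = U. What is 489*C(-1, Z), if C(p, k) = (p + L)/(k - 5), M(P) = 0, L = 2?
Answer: -489/5 ≈ -97.800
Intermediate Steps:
Z = 0 (Z = 0/4 + 0/(-1) = 0*(1/4) + 0*(-1) = 0 + 0 = 0)
C(p, k) = (2 + p)/(-5 + k) (C(p, k) = (p + 2)/(k - 5) = (2 + p)/(-5 + k))
489*C(-1, Z) = 489*((2 - 1)/(-5 + 0)) = 489*(1/(-5)) = 489*(-1/5*1) = 489*(-1/5) = -489/5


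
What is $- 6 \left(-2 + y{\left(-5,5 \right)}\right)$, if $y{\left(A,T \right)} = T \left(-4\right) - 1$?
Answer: $138$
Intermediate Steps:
$y{\left(A,T \right)} = -1 - 4 T$ ($y{\left(A,T \right)} = - 4 T - 1 = -1 - 4 T$)
$- 6 \left(-2 + y{\left(-5,5 \right)}\right) = - 6 \left(-2 - 21\right) = \left(-6\right) \left(-23\right) = 138$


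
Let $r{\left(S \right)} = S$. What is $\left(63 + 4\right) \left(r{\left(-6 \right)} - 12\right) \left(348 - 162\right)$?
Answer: $-224316$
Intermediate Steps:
$\left(63 + 4\right) \left(r{\left(-6 \right)} - 12\right) \left(348 - 162\right) = \left(63 + 4\right) \left(-6 - 12\right) \left(348 - 162\right) = 67 \left(-18\right) 186 = \left(-1206\right) 186 = -224316$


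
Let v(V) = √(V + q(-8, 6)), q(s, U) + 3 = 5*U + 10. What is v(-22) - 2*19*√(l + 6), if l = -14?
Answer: √15 - 76*I*√2 ≈ 3.873 - 107.48*I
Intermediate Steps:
q(s, U) = 7 + 5*U (q(s, U) = -3 + (5*U + 10) = -3 + (10 + 5*U) = 7 + 5*U)
v(V) = √(37 + V) (v(V) = √(V + (7 + 5*6)) = √(V + (7 + 30)) = √(V + 37) = √(37 + V))
v(-22) - 2*19*√(l + 6) = √(37 - 22) - 2*19*√(-14 + 6) = √15 - 38*√(-8) = √15 - 38*2*I*√2 = √15 - 76*I*√2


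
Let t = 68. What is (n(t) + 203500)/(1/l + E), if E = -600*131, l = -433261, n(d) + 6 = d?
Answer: -88195475682/34054314601 ≈ -2.5898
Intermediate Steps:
n(d) = -6 + d
E = -78600
(n(t) + 203500)/(1/l + E) = ((-6 + 68) + 203500)/(1/(-433261) - 78600) = (62 + 203500)/(-1/433261 - 78600) = 203562/(-34054314601/433261) = 203562*(-433261/34054314601) = -88195475682/34054314601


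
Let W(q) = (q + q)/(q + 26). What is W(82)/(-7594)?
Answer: -41/205038 ≈ -0.00019996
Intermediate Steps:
W(q) = 2*q/(26 + q) (W(q) = (2*q)/(26 + q) = 2*q/(26 + q))
W(82)/(-7594) = (2*82/(26 + 82))/(-7594) = (2*82/108)*(-1/7594) = (2*82*(1/108))*(-1/7594) = (41/27)*(-1/7594) = -41/205038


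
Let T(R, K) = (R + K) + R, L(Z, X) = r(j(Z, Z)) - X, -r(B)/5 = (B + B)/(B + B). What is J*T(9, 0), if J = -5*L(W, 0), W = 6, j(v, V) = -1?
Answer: 450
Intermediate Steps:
r(B) = -5 (r(B) = -5*(B + B)/(B + B) = -5*2*B/(2*B) = -5*2*B*1/(2*B) = -5*1 = -5)
L(Z, X) = -5 - X
T(R, K) = K + 2*R (T(R, K) = (K + R) + R = K + 2*R)
J = 25 (J = -5*(-5 - 1*0) = -5*(-5 + 0) = -5*(-5) = 25)
J*T(9, 0) = 25*(0 + 2*9) = 25*(0 + 18) = 25*18 = 450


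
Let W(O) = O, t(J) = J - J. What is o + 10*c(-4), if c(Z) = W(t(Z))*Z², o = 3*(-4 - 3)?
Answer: -21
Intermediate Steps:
t(J) = 0
o = -21 (o = 3*(-7) = -21)
c(Z) = 0 (c(Z) = 0*Z² = 0)
o + 10*c(-4) = -21 + 10*0 = -21 + 0 = -21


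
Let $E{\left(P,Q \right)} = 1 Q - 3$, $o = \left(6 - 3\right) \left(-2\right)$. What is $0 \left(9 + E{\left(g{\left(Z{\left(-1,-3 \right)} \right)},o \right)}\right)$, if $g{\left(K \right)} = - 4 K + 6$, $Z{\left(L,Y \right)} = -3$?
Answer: $0$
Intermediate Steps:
$g{\left(K \right)} = 6 - 4 K$
$o = -6$ ($o = 3 \left(-2\right) = -6$)
$E{\left(P,Q \right)} = -3 + Q$ ($E{\left(P,Q \right)} = Q - 3 = -3 + Q$)
$0 \left(9 + E{\left(g{\left(Z{\left(-1,-3 \right)} \right)},o \right)}\right) = 0 \left(9 - 9\right) = 0 \cdot 0 = 0$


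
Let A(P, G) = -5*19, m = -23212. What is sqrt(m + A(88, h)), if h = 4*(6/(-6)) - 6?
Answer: I*sqrt(23307) ≈ 152.67*I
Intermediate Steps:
h = -10 (h = 4*(6*(-1/6)) - 6 = 4*(-1) - 6 = -4 - 6 = -10)
A(P, G) = -95
sqrt(m + A(88, h)) = sqrt(-23212 - 95) = sqrt(-23307) = I*sqrt(23307)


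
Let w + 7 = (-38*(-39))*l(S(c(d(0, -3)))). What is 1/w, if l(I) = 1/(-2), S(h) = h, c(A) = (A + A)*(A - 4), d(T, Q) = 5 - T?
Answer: -1/748 ≈ -0.0013369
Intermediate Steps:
c(A) = 2*A*(-4 + A) (c(A) = (2*A)*(-4 + A) = 2*A*(-4 + A))
l(I) = -½
w = -748 (w = -7 - 38*(-39)*(-½) = -7 + 1482*(-½) = -7 - 741 = -748)
1/w = 1/(-748) = -1/748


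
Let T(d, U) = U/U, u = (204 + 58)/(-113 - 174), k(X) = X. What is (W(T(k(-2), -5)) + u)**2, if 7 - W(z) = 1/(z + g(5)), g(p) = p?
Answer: 103938025/2965284 ≈ 35.052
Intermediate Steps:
u = -262/287 (u = 262/(-287) = 262*(-1/287) = -262/287 ≈ -0.91289)
T(d, U) = 1
W(z) = 7 - 1/(5 + z) (W(z) = 7 - 1/(z + 5) = 7 - 1/(5 + z))
(W(T(k(-2), -5)) + u)**2 = ((34 + 7*1)/(5 + 1) - 262/287)**2 = ((34 + 7)/6 - 262/287)**2 = ((1/6)*41 - 262/287)**2 = (41/6 - 262/287)**2 = (10195/1722)**2 = 103938025/2965284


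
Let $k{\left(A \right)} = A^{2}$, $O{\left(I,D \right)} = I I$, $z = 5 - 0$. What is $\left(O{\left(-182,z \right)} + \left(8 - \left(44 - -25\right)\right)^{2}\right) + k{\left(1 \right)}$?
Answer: $36846$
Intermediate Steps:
$z = 5$ ($z = 5 + 0 = 5$)
$O{\left(I,D \right)} = I^{2}$
$\left(O{\left(-182,z \right)} + \left(8 - \left(44 - -25\right)\right)^{2}\right) + k{\left(1 \right)} = \left(\left(-182\right)^{2} + \left(8 - \left(44 - -25\right)\right)^{2}\right) + 1^{2} = \left(33124 + \left(8 - \left(44 + 25\right)\right)^{2}\right) + 1 = \left(33124 + \left(8 - 69\right)^{2}\right) + 1 = \left(33124 + \left(-61\right)^{2}\right) + 1 = \left(33124 + 3721\right) + 1 = 36845 + 1 = 36846$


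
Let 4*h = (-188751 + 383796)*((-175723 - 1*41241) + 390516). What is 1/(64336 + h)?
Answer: 1/8462676796 ≈ 1.1817e-10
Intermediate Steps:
h = 8462612460 (h = ((-188751 + 383796)*((-175723 - 1*41241) + 390516))/4 = (195045*((-175723 - 41241) + 390516))/4 = (195045*(-216964 + 390516))/4 = (195045*173552)/4 = (1/4)*33850449840 = 8462612460)
1/(64336 + h) = 1/(64336 + 8462612460) = 1/8462676796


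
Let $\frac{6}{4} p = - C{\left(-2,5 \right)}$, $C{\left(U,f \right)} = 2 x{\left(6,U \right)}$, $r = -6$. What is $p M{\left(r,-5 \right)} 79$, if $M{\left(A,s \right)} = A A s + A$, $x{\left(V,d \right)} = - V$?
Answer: $-117552$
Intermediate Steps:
$M{\left(A,s \right)} = A + s A^{2}$ ($M{\left(A,s \right)} = A^{2} s + A = s A^{2} + A = A + s A^{2}$)
$C{\left(U,f \right)} = -12$ ($C{\left(U,f \right)} = 2 \left(\left(-1\right) 6\right) = 2 \left(-6\right) = -12$)
$p = 8$ ($p = \frac{2 \left(\left(-1\right) \left(-12\right)\right)}{3} = \frac{2}{3} \cdot 12 = 8$)
$p M{\left(r,-5 \right)} 79 = 8 \left(- 6 \left(1 - -30\right)\right) 79 = 8 \left(- 6 \left(1 + 30\right)\right) 79 = 8 \left(\left(-6\right) 31\right) 79 = 8 \left(-186\right) 79 = \left(-1488\right) 79 = -117552$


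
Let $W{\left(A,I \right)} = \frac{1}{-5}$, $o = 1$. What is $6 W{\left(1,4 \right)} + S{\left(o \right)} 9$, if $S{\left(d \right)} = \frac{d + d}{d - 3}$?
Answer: $- \frac{51}{5} \approx -10.2$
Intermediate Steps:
$W{\left(A,I \right)} = - \frac{1}{5}$
$S{\left(d \right)} = \frac{2 d}{-3 + d}$
$6 W{\left(1,4 \right)} + S{\left(o \right)} 9 = 6 \left(- \frac{1}{5}\right) + 2 \cdot 1 \frac{1}{-3 + 1} \cdot 9 = - \frac{6}{5} + 2 \cdot 1 \frac{1}{-2} \cdot 9 = - \frac{6}{5} + 2 \cdot 1 \left(- \frac{1}{2}\right) 9 = - \frac{6}{5} - 9 = - \frac{51}{5}$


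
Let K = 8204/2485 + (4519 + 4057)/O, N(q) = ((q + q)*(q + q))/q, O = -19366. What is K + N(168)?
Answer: 2319802716/3437465 ≈ 674.86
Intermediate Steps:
N(q) = 4*q (N(q) = ((2*q)*(2*q))/q = (4*q²)/q = 4*q)
K = 9826236/3437465 (K = 8204/2485 + (4519 + 4057)/(-19366) = 8204*(1/2485) + 8576*(-1/19366) = 1172/355 - 4288/9683 = 9826236/3437465 ≈ 2.8586)
K + N(168) = 9826236/3437465 + 4*168 = 9826236/3437465 + 672 = 2319802716/3437465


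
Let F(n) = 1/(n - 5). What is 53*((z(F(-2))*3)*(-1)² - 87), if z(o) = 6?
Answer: -3657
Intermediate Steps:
F(n) = 1/(-5 + n)
53*((z(F(-2))*3)*(-1)² - 87) = 53*((6*3)*(-1)² - 87) = 53*(18*1 - 87) = 53*(18 - 87) = 53*(-69) = -3657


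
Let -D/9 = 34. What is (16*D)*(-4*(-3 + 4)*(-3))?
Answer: -58752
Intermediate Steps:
D = -306 (D = -9*34 = -306)
(16*D)*(-4*(-3 + 4)*(-3)) = (16*(-306))*(-4*(-3 + 4)*(-3)) = -4896*(-4*1)*(-3) = -(-19584)*(-3) = -4896*12 = -58752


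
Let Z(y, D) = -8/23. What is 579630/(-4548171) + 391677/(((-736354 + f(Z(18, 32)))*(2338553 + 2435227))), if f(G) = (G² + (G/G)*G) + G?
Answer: -265544460181648877/2083640524250327400 ≈ -0.12744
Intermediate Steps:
Z(y, D) = -8/23 (Z(y, D) = -8*1/23 = -8/23)
f(G) = G² + 2*G (f(G) = (G² + 1*G) + G = (G² + G) + G = (G + G²) + G = G² + 2*G)
579630/(-4548171) + 391677/(((-736354 + f(Z(18, 32)))*(2338553 + 2435227))) = 579630/(-4548171) + 391677/(((-736354 - 8*(2 - 8/23)/23)*(2338553 + 2435227))) = 579630*(-1/4548171) + 391677/(((-736354 - 8/23*38/23)*4773780)) = -193210/1516057 + 391677/(((-736354 - 304/529)*4773780)) = -193210/1516057 + 391677/((-389531570/529*4773780)) = -193210/1516057 + 391677/(-1859538018234600/529) = -193210/1516057 + 391677*(-529/1859538018234600) = -193210/1516057 - 6278701/56349636916200 = -265544460181648877/2083640524250327400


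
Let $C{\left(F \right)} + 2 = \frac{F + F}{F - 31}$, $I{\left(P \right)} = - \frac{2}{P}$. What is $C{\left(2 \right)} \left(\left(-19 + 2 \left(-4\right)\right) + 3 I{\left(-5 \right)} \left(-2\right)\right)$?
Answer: $\frac{9114}{145} \approx 62.855$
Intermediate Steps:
$C{\left(F \right)} = -2 + \frac{2 F}{-31 + F}$ ($C{\left(F \right)} = -2 + \frac{F + F}{F - 31} = -2 + \frac{2 F}{-31 + F}$)
$C{\left(2 \right)} \left(\left(-19 + 2 \left(-4\right)\right) + 3 I{\left(-5 \right)} \left(-2\right)\right) = \frac{62}{-31 + 2} \left(\left(-19 + 2 \left(-4\right)\right) + 3 \left(- \frac{2}{-5}\right) \left(-2\right)\right) = \frac{62}{-29} \left(\left(-19 - 8\right) + 3 \left(\left(-2\right) \left(- \frac{1}{5}\right)\right) \left(-2\right)\right) = 62 \left(- \frac{1}{29}\right) \left(-27 + 3 \cdot \frac{2}{5} \left(-2\right)\right) = - \frac{62 \left(-27 + \frac{6}{5} \left(-2\right)\right)}{29} = - \frac{62 \left(-27 - \frac{12}{5}\right)}{29} = \left(- \frac{62}{29}\right) \left(- \frac{147}{5}\right) = \frac{9114}{145}$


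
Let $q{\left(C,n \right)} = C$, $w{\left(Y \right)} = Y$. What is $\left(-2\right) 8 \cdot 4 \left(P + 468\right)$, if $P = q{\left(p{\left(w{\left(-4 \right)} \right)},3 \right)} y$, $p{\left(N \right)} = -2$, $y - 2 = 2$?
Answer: $-29440$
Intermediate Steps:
$y = 4$ ($y = 2 + 2 = 4$)
$P = -8$ ($P = \left(-2\right) 4 = -8$)
$\left(-2\right) 8 \cdot 4 \left(P + 468\right) = \left(-2\right) 8 \cdot 4 \left(-8 + 468\right) = \left(-16\right) 4 \cdot 460 = \left(-64\right) 460 = -29440$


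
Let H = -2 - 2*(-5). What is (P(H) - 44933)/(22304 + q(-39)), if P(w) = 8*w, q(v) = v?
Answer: -44869/22265 ≈ -2.0152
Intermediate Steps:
H = 8 (H = -2 + 10 = 8)
(P(H) - 44933)/(22304 + q(-39)) = (8*8 - 44933)/(22304 - 39) = (64 - 44933)/22265 = -44869*1/22265 = -44869/22265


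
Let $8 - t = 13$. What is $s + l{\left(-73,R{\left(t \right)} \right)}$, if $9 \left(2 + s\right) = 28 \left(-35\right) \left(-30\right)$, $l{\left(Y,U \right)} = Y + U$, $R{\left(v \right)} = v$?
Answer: $\frac{9560}{3} \approx 3186.7$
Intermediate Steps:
$t = -5$ ($t = 8 - 13 = -5$)
$l{\left(Y,U \right)} = U + Y$
$s = \frac{9794}{3}$ ($s = -2 + \frac{28 \left(-35\right) \left(-30\right)}{9} = -2 + \frac{\left(-980\right) \left(-30\right)}{9} = -2 + \frac{1}{9} \cdot 29400 = -2 + \frac{9800}{3} = \frac{9794}{3} \approx 3264.7$)
$s + l{\left(-73,R{\left(t \right)} \right)} = \frac{9794}{3} - 78 = \frac{9560}{3}$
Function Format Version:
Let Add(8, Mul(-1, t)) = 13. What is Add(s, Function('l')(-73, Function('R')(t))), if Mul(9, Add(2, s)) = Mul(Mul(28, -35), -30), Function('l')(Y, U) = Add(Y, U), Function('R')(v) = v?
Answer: Rational(9560, 3) ≈ 3186.7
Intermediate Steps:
t = -5 (t = Add(8, Mul(-1, 13)) = Add(8, -13) = -5)
Function('l')(Y, U) = Add(U, Y)
s = Rational(9794, 3) (s = Add(-2, Mul(Rational(1, 9), Mul(Mul(28, -35), -30))) = Add(-2, Mul(Rational(1, 9), Mul(-980, -30))) = Add(-2, Mul(Rational(1, 9), 29400)) = Add(-2, Rational(9800, 3)) = Rational(9794, 3) ≈ 3264.7)
Add(s, Function('l')(-73, Function('R')(t))) = Add(Rational(9794, 3), Add(-5, -73)) = Add(Rational(9794, 3), -78) = Rational(9560, 3)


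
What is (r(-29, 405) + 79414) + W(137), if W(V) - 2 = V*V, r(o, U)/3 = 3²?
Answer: 98212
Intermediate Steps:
r(o, U) = 27 (r(o, U) = 3*3² = 3*9 = 27)
W(V) = 2 + V² (W(V) = 2 + V*V = 2 + V²)
(r(-29, 405) + 79414) + W(137) = (27 + 79414) + (2 + 137²) = 79441 + (2 + 18769) = 79441 + 18771 = 98212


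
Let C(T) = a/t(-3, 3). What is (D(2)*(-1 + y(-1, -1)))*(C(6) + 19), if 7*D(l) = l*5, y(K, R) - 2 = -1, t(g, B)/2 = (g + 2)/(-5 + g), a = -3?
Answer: 0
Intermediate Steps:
t(g, B) = 2*(2 + g)/(-5 + g) (t(g, B) = 2*((g + 2)/(-5 + g)) = 2*((2 + g)/(-5 + g)) = 2*(2 + g)/(-5 + g))
y(K, R) = 1 (y(K, R) = 2 - 1 = 1)
C(T) = -12 (C(T) = -3*(-5 - 3)/(2*(2 - 3)) = -3/(2*(-1)/(-8)) = -3/(2*(-⅛)*(-1)) = -3/¼ = -3*4 = -12)
D(l) = 5*l/7 (D(l) = (l*5)/7 = (5*l)/7 = 5*l/7)
(D(2)*(-1 + y(-1, -1)))*(C(6) + 19) = (((5/7)*2)*(-1 + 1))*(-12 + 19) = ((10/7)*0)*7 = 0*7 = 0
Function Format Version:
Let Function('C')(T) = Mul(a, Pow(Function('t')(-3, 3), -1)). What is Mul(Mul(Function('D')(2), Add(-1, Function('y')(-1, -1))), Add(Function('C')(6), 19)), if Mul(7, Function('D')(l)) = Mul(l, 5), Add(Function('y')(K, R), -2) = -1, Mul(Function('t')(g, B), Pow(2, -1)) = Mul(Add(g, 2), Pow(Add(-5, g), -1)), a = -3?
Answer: 0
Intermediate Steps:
Function('t')(g, B) = Mul(2, Pow(Add(-5, g), -1), Add(2, g)) (Function('t')(g, B) = Mul(2, Mul(Add(g, 2), Pow(Add(-5, g), -1))) = Mul(2, Mul(Add(2, g), Pow(Add(-5, g), -1))) = Mul(2, Mul(Pow(Add(-5, g), -1), Add(2, g))) = Mul(2, Pow(Add(-5, g), -1), Add(2, g)))
Function('y')(K, R) = 1 (Function('y')(K, R) = Add(2, -1) = 1)
Function('C')(T) = -12 (Function('C')(T) = Mul(-3, Pow(Mul(2, Pow(Add(-5, -3), -1), Add(2, -3)), -1)) = Mul(-3, Pow(Mul(2, Pow(-8, -1), -1), -1)) = Mul(-3, Pow(Mul(2, Rational(-1, 8), -1), -1)) = Mul(-3, Pow(Rational(1, 4), -1)) = Mul(-3, 4) = -12)
Function('D')(l) = Mul(Rational(5, 7), l) (Function('D')(l) = Mul(Rational(1, 7), Mul(l, 5)) = Mul(Rational(1, 7), Mul(5, l)) = Mul(Rational(5, 7), l))
Mul(Mul(Function('D')(2), Add(-1, Function('y')(-1, -1))), Add(Function('C')(6), 19)) = Mul(Mul(Mul(Rational(5, 7), 2), Add(-1, 1)), Add(-12, 19)) = Mul(Mul(Rational(10, 7), 0), 7) = Mul(0, 7) = 0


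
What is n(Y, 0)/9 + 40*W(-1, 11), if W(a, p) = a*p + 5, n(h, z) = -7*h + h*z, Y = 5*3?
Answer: -755/3 ≈ -251.67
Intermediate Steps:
Y = 15
W(a, p) = 5 + a*p
n(Y, 0)/9 + 40*W(-1, 11) = (15*(-7 + 0))/9 + 40*(5 - 1*11) = (15*(-7))*(1/9) + 40*(5 - 11) = -105*1/9 + 40*(-6) = -35/3 - 240 = -755/3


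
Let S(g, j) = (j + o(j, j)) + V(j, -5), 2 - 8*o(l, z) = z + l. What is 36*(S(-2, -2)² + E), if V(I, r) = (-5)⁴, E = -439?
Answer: 55962009/4 ≈ 1.3990e+7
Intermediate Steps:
V(I, r) = 625
o(l, z) = ¼ - l/8 - z/8 (o(l, z) = ¼ - (z + l)/8 = ¼ - (l + z)/8 = ¼ + (-l/8 - z/8) = ¼ - l/8 - z/8)
S(g, j) = 2501/4 + 3*j/4 (S(g, j) = (j + (¼ - j/8 - j/8)) + 625 = (j + (¼ - j/4)) + 625 = (¼ + 3*j/4) + 625 = 2501/4 + 3*j/4)
36*(S(-2, -2)² + E) = 36*((2501/4 + (¾)*(-2))² - 439) = 36*((2501/4 - 3/2)² - 439) = 36*((2495/4)² - 439) = 36*(6225025/16 - 439) = 36*(6218001/16) = 55962009/4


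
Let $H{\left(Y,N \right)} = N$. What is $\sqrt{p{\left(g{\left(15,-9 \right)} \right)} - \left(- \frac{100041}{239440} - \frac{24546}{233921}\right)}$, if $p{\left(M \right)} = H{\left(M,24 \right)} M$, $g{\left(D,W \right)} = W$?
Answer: $\frac{i \sqrt{42248693425025702744835}}{14002511060} \approx 14.679 i$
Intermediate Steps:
$p{\left(M \right)} = 24 M$
$\sqrt{p{\left(g{\left(15,-9 \right)} \right)} - \left(- \frac{100041}{239440} - \frac{24546}{233921}\right)} = \sqrt{24 \left(-9\right) - \left(- \frac{100041}{239440} - \frac{24546}{233921}\right)} = \sqrt{-216 - - \frac{29278985001}{56010044240}} = \sqrt{-216 + \left(\frac{100041}{239440} + \frac{24546}{233921}\right)} = \sqrt{-216 + \frac{29278985001}{56010044240}} = \sqrt{- \frac{12068890570839}{56010044240}} = \frac{i \sqrt{42248693425025702744835}}{14002511060}$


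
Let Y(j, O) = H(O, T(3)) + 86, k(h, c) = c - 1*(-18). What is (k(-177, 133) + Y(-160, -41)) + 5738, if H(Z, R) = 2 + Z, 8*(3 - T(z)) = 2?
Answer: 5936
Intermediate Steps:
T(z) = 11/4 (T(z) = 3 - ⅛*2 = 3 - ¼ = 11/4)
k(h, c) = 18 + c (k(h, c) = c + 18 = 18 + c)
Y(j, O) = 88 + O (Y(j, O) = (2 + O) + 86 = 88 + O)
(k(-177, 133) + Y(-160, -41)) + 5738 = ((18 + 133) + (88 - 41)) + 5738 = (151 + 47) + 5738 = 198 + 5738 = 5936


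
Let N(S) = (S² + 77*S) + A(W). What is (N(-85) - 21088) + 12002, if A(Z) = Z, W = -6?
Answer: -8412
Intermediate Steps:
N(S) = -6 + S² + 77*S (N(S) = (S² + 77*S) - 6 = -6 + S² + 77*S)
(N(-85) - 21088) + 12002 = ((-6 + (-85)² + 77*(-85)) - 21088) + 12002 = ((-6 + 7225 - 6545) - 21088) + 12002 = (674 - 21088) + 12002 = -20414 + 12002 = -8412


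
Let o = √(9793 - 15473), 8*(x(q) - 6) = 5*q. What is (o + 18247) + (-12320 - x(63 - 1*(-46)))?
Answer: 46823/8 + 4*I*√355 ≈ 5852.9 + 75.366*I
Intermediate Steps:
x(q) = 6 + 5*q/8 (x(q) = 6 + (5*q)/8 = 6 + 5*q/8)
o = 4*I*√355 (o = √(-5680) = 4*I*√355 ≈ 75.366*I)
(o + 18247) + (-12320 - x(63 - 1*(-46))) = (4*I*√355 + 18247) + (-12320 - (6 + 5*(63 - 1*(-46))/8)) = (18247 + 4*I*√355) + (-12320 - (6 + 5*(63 + 46)/8)) = (18247 + 4*I*√355) + (-12320 - (6 + (5/8)*109)) = (18247 + 4*I*√355) + (-12320 - (6 + 545/8)) = (18247 + 4*I*√355) + (-12320 - 1*593/8) = (18247 + 4*I*√355) + (-12320 - 593/8) = (18247 + 4*I*√355) - 99153/8 = 46823/8 + 4*I*√355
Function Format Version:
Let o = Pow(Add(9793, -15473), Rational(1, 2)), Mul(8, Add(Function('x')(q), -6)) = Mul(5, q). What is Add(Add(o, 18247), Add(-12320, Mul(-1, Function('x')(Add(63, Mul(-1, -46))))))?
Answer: Add(Rational(46823, 8), Mul(4, I, Pow(355, Rational(1, 2)))) ≈ Add(5852.9, Mul(75.366, I))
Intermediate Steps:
Function('x')(q) = Add(6, Mul(Rational(5, 8), q)) (Function('x')(q) = Add(6, Mul(Rational(1, 8), Mul(5, q))) = Add(6, Mul(Rational(5, 8), q)))
o = Mul(4, I, Pow(355, Rational(1, 2))) (o = Pow(-5680, Rational(1, 2)) = Mul(4, I, Pow(355, Rational(1, 2))) ≈ Mul(75.366, I))
Add(Add(o, 18247), Add(-12320, Mul(-1, Function('x')(Add(63, Mul(-1, -46)))))) = Add(Add(Mul(4, I, Pow(355, Rational(1, 2))), 18247), Add(-12320, Mul(-1, Add(6, Mul(Rational(5, 8), Add(63, Mul(-1, -46))))))) = Add(Add(18247, Mul(4, I, Pow(355, Rational(1, 2)))), Add(-12320, Mul(-1, Add(6, Mul(Rational(5, 8), Add(63, 46)))))) = Add(Add(18247, Mul(4, I, Pow(355, Rational(1, 2)))), Add(-12320, Mul(-1, Add(6, Mul(Rational(5, 8), 109))))) = Add(Add(18247, Mul(4, I, Pow(355, Rational(1, 2)))), Add(-12320, Mul(-1, Add(6, Rational(545, 8))))) = Add(Add(18247, Mul(4, I, Pow(355, Rational(1, 2)))), Add(-12320, Mul(-1, Rational(593, 8)))) = Add(Add(18247, Mul(4, I, Pow(355, Rational(1, 2)))), Add(-12320, Rational(-593, 8))) = Add(Add(18247, Mul(4, I, Pow(355, Rational(1, 2)))), Rational(-99153, 8)) = Add(Rational(46823, 8), Mul(4, I, Pow(355, Rational(1, 2))))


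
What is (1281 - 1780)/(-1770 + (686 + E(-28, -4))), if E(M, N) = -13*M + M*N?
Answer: 499/608 ≈ 0.82072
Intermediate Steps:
(1281 - 1780)/(-1770 + (686 + E(-28, -4))) = (1281 - 1780)/(-1770 + (686 - 28*(-13 - 4))) = -499/(-1770 + (686 - 28*(-17))) = -499/(-1770 + (686 + 476)) = -499/(-1770 + 1162) = -499/(-608) = -499*(-1/608) = 499/608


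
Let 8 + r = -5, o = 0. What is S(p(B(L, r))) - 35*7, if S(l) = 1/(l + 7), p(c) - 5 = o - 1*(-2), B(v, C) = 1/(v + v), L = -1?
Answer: -3429/14 ≈ -244.93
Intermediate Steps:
r = -13 (r = -8 - 5 = -13)
B(v, C) = 1/(2*v)
p(c) = 7 (p(c) = 5 + (0 - 1*(-2)) = 5 + (0 + 2) = 5 + 2 = 7)
S(l) = 1/(7 + l)
S(p(B(L, r))) - 35*7 = 1/(7 + 7) - 35*7 = 1/14 - 245 = -3429/14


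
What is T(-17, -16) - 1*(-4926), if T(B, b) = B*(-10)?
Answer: 5096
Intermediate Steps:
T(B, b) = -10*B
T(-17, -16) - 1*(-4926) = -10*(-17) - 1*(-4926) = 170 + 4926 = 5096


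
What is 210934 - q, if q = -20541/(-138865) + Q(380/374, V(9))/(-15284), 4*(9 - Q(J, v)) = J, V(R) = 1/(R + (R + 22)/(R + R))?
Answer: 167435566054575119/793782334840 ≈ 2.1093e+5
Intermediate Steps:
V(R) = 1/(R + (22 + R)/(2*R)) (V(R) = 1/(R + (22 + R)/((2*R))) = 1/(R + (22 + R)*(1/(2*R))) = 1/(R + (22 + R)/(2*R)))
Q(J, v) = 9 - J/4
q = 116962565441/793782334840 (q = -20541/(-138865) + (9 - 95/374)/(-15284) = -20541*(-1/138865) + (9 - 95/374)*(-1/15284) = 20541/138865 + (9 - 1/4*190/187)*(-1/15284) = 20541/138865 + (9 - 95/374)*(-1/15284) = 20541/138865 + (3271/374)*(-1/15284) = 20541/138865 - 3271/5716216 = 116962565441/793782334840 ≈ 0.14735)
210934 - q = 210934 - 1*116962565441/793782334840 = 210934 - 116962565441/793782334840 = 167435566054575119/793782334840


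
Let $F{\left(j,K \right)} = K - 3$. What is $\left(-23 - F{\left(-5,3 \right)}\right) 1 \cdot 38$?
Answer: $-874$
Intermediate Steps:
$F{\left(j,K \right)} = -3 + K$
$\left(-23 - F{\left(-5,3 \right)}\right) 1 \cdot 38 = \left(-23 - \left(-3 + 3\right)\right) 1 \cdot 38 = \left(-23 - 0\right) 1 \cdot 38 = \left(-23 + 0\right) 1 \cdot 38 = \left(-23\right) 1 \cdot 38 = \left(-23\right) 38 = -874$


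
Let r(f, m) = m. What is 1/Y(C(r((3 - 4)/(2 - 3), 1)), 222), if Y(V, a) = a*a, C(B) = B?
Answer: 1/49284 ≈ 2.0291e-5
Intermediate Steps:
Y(V, a) = a²
1/Y(C(r((3 - 4)/(2 - 3), 1)), 222) = 1/(222²) = 1/49284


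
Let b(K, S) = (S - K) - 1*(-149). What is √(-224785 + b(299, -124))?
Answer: I*√225059 ≈ 474.4*I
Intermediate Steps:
b(K, S) = 149 + S - K (b(K, S) = (S - K) + 149 = 149 + S - K)
√(-224785 + b(299, -124)) = √(-224785 + (149 - 124 - 1*299)) = √(-224785 + (149 - 124 - 299)) = √(-224785 - 274) = √(-225059) = I*√225059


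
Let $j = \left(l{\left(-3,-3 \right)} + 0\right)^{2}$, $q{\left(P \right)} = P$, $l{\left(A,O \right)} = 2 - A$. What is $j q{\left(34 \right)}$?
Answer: $850$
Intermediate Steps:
$j = 25$ ($j = \left(\left(2 - -3\right) + 0\right)^{2} = \left(\left(2 + 3\right) + 0\right)^{2} = \left(5 + 0\right)^{2} = 5^{2} = 25$)
$j q{\left(34 \right)} = 25 \cdot 34 = 850$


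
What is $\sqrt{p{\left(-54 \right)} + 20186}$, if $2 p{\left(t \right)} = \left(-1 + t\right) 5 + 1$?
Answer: $\sqrt{20049} \approx 141.59$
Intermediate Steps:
$p{\left(t \right)} = -2 + \frac{5 t}{2}$ ($p{\left(t \right)} = \frac{\left(-1 + t\right) 5 + 1}{2} = \frac{\left(-5 + 5 t\right) + 1}{2} = \frac{-4 + 5 t}{2} = -2 + \frac{5 t}{2}$)
$\sqrt{p{\left(-54 \right)} + 20186} = \sqrt{\left(-2 + \frac{5}{2} \left(-54\right)\right) + 20186} = \sqrt{\left(-2 - 135\right) + 20186} = \sqrt{-137 + 20186} = \sqrt{20049}$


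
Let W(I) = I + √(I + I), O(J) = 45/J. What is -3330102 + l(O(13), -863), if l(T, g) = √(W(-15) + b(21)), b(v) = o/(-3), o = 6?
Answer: -3330102 + √(-17 + I*√30) ≈ -3.3301e+6 + 4.175*I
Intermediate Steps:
b(v) = -2 (b(v) = 6/(-3) = 6*(-⅓) = -2)
W(I) = I + √2*√I (W(I) = I + √(2*I) = I + √2*√I)
l(T, g) = √(-17 + I*√30) (l(T, g) = √((-15 + √2*√(-15)) - 2) = √((-15 + √2*(I*√15)) - 2) = √((-15 + I*√30) - 2) = √(-17 + I*√30))
-3330102 + l(O(13), -863) = -3330102 + √(-17 + I*√30)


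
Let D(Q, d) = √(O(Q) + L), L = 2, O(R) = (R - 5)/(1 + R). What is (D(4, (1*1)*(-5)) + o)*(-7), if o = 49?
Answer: -343 - 21*√5/5 ≈ -352.39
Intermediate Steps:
O(R) = (-5 + R)/(1 + R)
D(Q, d) = √(2 + (-5 + Q)/(1 + Q)) (D(Q, d) = √((-5 + Q)/(1 + Q) + 2) = √(2 + (-5 + Q)/(1 + Q)))
(D(4, (1*1)*(-5)) + o)*(-7) = (√3*√((-1 + 4)/(1 + 4)) + 49)*(-7) = (√3*√(3/5) + 49)*(-7) = (√3*√((⅕)*3) + 49)*(-7) = (√3*√(⅗) + 49)*(-7) = (√3*(√15/5) + 49)*(-7) = (3*√5/5 + 49)*(-7) = (49 + 3*√5/5)*(-7) = -343 - 21*√5/5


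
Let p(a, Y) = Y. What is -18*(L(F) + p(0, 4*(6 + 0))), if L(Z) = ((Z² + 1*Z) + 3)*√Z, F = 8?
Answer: -432 - 2700*√2 ≈ -4250.4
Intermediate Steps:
L(Z) = √Z*(3 + Z + Z²) (L(Z) = ((Z² + Z) + 3)*√Z = ((Z + Z²) + 3)*√Z = (3 + Z + Z²)*√Z = √Z*(3 + Z + Z²))
-18*(L(F) + p(0, 4*(6 + 0))) = -18*(√8*(3 + 8 + 8²) + 4*(6 + 0)) = -18*((2*√2)*(3 + 8 + 64) + 4*6) = -18*((2*√2)*75 + 24) = -18*(150*√2 + 24) = -18*(24 + 150*√2) = -432 - 2700*√2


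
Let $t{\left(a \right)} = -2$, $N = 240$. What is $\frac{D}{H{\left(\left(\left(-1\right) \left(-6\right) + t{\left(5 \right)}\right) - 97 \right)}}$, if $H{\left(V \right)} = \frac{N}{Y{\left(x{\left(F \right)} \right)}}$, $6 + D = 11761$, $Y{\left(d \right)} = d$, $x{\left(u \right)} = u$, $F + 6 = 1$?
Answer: $- \frac{11755}{48} \approx -244.9$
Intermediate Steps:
$F = -5$ ($F = -6 + 1 = -5$)
$D = 11755$ ($D = -6 + 11761 = 11755$)
$H{\left(V \right)} = -48$ ($H{\left(V \right)} = \frac{240}{-5} = 240 \left(- \frac{1}{5}\right) = -48$)
$\frac{D}{H{\left(\left(\left(-1\right) \left(-6\right) + t{\left(5 \right)}\right) - 97 \right)}} = \frac{11755}{-48} = 11755 \left(- \frac{1}{48}\right) = - \frac{11755}{48}$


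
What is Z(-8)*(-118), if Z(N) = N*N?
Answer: -7552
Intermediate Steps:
Z(N) = N**2
Z(-8)*(-118) = (-8)**2*(-118) = 64*(-118) = -7552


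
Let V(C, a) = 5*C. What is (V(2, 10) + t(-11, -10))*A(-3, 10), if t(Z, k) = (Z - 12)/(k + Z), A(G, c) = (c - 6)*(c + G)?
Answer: 932/3 ≈ 310.67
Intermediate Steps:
A(G, c) = (-6 + c)*(G + c)
t(Z, k) = (-12 + Z)/(Z + k)
(V(2, 10) + t(-11, -10))*A(-3, 10) = (5*2 + (-12 - 11)/(-11 - 10))*(10² - 6*(-3) - 6*10 - 3*10) = (10 - 23/(-21))*(100 + 18 - 60 - 30) = (10 - 1/21*(-23))*28 = (10 + 23/21)*28 = (233/21)*28 = 932/3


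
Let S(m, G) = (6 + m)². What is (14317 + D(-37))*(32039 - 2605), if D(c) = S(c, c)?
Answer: 449692652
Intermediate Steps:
D(c) = (6 + c)²
(14317 + D(-37))*(32039 - 2605) = (14317 + (6 - 37)²)*(32039 - 2605) = (14317 + (-31)²)*29434 = (14317 + 961)*29434 = 15278*29434 = 449692652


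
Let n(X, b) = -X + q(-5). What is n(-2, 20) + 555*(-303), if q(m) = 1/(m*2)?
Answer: -1681631/10 ≈ -1.6816e+5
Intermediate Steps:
q(m) = 1/(2*m)
n(X, b) = -⅒ - X (n(X, b) = -X + (½)/(-5) = -X + (½)*(-⅕) = -X - ⅒ = -⅒ - X)
n(-2, 20) + 555*(-303) = (-⅒ - 1*(-2)) + 555*(-303) = (-⅒ + 2) - 168165 = 19/10 - 168165 = -1681631/10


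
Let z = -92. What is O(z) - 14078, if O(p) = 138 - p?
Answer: -13848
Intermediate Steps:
O(z) - 14078 = (138 - 1*(-92)) - 14078 = (138 + 92) - 14078 = 230 - 14078 = -13848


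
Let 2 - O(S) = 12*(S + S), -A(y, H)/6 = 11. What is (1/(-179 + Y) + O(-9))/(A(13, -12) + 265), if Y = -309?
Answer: 106383/97112 ≈ 1.0955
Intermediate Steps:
A(y, H) = -66 (A(y, H) = -6*11 = -66)
O(S) = 2 - 24*S (O(S) = 2 - 12*(S + S) = 2 - 12*2*S = 2 - 24*S)
(1/(-179 + Y) + O(-9))/(A(13, -12) + 265) = (1/(-179 - 309) + (2 - 24*(-9)))/(-66 + 265) = (1/(-488) + (2 + 216))/199 = (-1/488 + 218)*(1/199) = (106383/488)*(1/199) = 106383/97112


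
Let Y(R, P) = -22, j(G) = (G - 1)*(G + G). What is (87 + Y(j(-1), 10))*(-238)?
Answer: -15470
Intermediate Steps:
j(G) = 2*G*(-1 + G) (j(G) = (-1 + G)*(2*G) = 2*G*(-1 + G))
(87 + Y(j(-1), 10))*(-238) = (87 - 22)*(-238) = 65*(-238) = -15470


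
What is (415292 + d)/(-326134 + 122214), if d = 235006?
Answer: -325149/101960 ≈ -3.1890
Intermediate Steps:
(415292 + d)/(-326134 + 122214) = (415292 + 235006)/(-326134 + 122214) = 650298/(-203920) = 650298*(-1/203920) = -325149/101960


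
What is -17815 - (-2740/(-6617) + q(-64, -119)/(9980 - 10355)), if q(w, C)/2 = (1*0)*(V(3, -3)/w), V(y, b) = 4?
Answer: -117884595/6617 ≈ -17815.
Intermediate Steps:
q(w, C) = 0 (q(w, C) = 2*((1*0)*(4/w)) = 2*(0*(4/w)) = 2*0 = 0)
-17815 - (-2740/(-6617) + q(-64, -119)/(9980 - 10355)) = -17815 - (-2740/(-6617) + 0/(9980 - 10355)) = -17815 - (-2740*(-1/6617) + 0/(-375)) = -17815 - (2740/6617 + 0*(-1/375)) = -17815 - (2740/6617 + 0) = -17815 - 1*2740/6617 = -17815 - 2740/6617 = -117884595/6617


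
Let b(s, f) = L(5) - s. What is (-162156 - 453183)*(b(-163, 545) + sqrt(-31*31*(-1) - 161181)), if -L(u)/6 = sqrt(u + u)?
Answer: -100300257 + 3692034*sqrt(10) - 1230678*I*sqrt(40055) ≈ -8.8625e+7 - 2.463e+8*I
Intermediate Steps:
L(u) = -6*sqrt(2)*sqrt(u) (L(u) = -6*sqrt(u + u) = -6*sqrt(2)*sqrt(u))
b(s, f) = -s - 6*sqrt(10) (b(s, f) = -6*sqrt(2)*sqrt(5) - s = -6*sqrt(10) - s = -s - 6*sqrt(10))
(-162156 - 453183)*(b(-163, 545) + sqrt(-31*31*(-1) - 161181)) = (-162156 - 453183)*((-1*(-163) - 6*sqrt(10)) + sqrt(-31*31*(-1) - 161181)) = -615339*((163 - 6*sqrt(10)) + sqrt(-961*(-1) - 161181)) = -615339*((163 - 6*sqrt(10)) + sqrt(961 - 161181)) = -615339*((163 - 6*sqrt(10)) + sqrt(-160220)) = -615339*((163 - 6*sqrt(10)) + 2*I*sqrt(40055)) = -615339*(163 - 6*sqrt(10) + 2*I*sqrt(40055)) = -100300257 + 3692034*sqrt(10) - 1230678*I*sqrt(40055)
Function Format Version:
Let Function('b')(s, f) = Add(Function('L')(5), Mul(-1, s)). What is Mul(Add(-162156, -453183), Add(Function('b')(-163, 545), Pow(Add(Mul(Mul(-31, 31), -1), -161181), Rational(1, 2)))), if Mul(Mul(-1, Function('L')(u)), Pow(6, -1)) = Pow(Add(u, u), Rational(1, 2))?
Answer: Add(-100300257, Mul(3692034, Pow(10, Rational(1, 2))), Mul(-1230678, I, Pow(40055, Rational(1, 2)))) ≈ Add(-8.8625e+7, Mul(-2.4630e+8, I))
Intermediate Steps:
Function('L')(u) = Mul(-6, Pow(2, Rational(1, 2)), Pow(u, Rational(1, 2))) (Function('L')(u) = Mul(-6, Pow(Add(u, u), Rational(1, 2))) = Mul(-6, Pow(Mul(2, u), Rational(1, 2))) = Mul(-6, Mul(Pow(2, Rational(1, 2)), Pow(u, Rational(1, 2)))) = Mul(-6, Pow(2, Rational(1, 2)), Pow(u, Rational(1, 2))))
Function('b')(s, f) = Add(Mul(-1, s), Mul(-6, Pow(10, Rational(1, 2)))) (Function('b')(s, f) = Add(Mul(-6, Pow(2, Rational(1, 2)), Pow(5, Rational(1, 2))), Mul(-1, s)) = Add(Mul(-6, Pow(10, Rational(1, 2))), Mul(-1, s)) = Add(Mul(-1, s), Mul(-6, Pow(10, Rational(1, 2)))))
Mul(Add(-162156, -453183), Add(Function('b')(-163, 545), Pow(Add(Mul(Mul(-31, 31), -1), -161181), Rational(1, 2)))) = Mul(Add(-162156, -453183), Add(Add(Mul(-1, -163), Mul(-6, Pow(10, Rational(1, 2)))), Pow(Add(Mul(Mul(-31, 31), -1), -161181), Rational(1, 2)))) = Mul(-615339, Add(Add(163, Mul(-6, Pow(10, Rational(1, 2)))), Pow(Add(Mul(-961, -1), -161181), Rational(1, 2)))) = Mul(-615339, Add(Add(163, Mul(-6, Pow(10, Rational(1, 2)))), Pow(Add(961, -161181), Rational(1, 2)))) = Mul(-615339, Add(Add(163, Mul(-6, Pow(10, Rational(1, 2)))), Pow(-160220, Rational(1, 2)))) = Mul(-615339, Add(Add(163, Mul(-6, Pow(10, Rational(1, 2)))), Mul(2, I, Pow(40055, Rational(1, 2))))) = Mul(-615339, Add(163, Mul(-6, Pow(10, Rational(1, 2))), Mul(2, I, Pow(40055, Rational(1, 2))))) = Add(-100300257, Mul(3692034, Pow(10, Rational(1, 2))), Mul(-1230678, I, Pow(40055, Rational(1, 2))))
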